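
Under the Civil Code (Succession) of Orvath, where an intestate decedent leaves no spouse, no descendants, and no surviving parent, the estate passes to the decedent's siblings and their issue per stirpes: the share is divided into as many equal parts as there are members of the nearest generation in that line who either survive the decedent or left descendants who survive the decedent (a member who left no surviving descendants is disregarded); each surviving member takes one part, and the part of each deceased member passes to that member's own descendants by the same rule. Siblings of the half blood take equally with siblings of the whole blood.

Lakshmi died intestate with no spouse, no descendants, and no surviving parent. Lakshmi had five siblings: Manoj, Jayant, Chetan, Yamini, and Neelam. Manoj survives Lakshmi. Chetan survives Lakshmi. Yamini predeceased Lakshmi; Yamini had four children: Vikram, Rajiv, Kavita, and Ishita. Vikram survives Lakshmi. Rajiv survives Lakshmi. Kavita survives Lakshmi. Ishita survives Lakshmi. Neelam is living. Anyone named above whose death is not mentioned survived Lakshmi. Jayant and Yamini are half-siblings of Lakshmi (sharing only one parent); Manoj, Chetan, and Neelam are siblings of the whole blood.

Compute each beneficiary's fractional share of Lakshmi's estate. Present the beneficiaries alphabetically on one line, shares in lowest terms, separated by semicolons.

No spouse, descendants, or parent survives, so the estate passes to Lakshmi's siblings per stirpes.
Half-blood and whole-blood siblings take equally under the stated rule.
The estate is divided into 5 equal shares of 1/5 among Manoj, Jayant, Chetan, Yamini, Neelam.
Manoj is living and takes 1/5.
Jayant is living and takes 1/5.
Chetan is living and takes 1/5.
Yamini predeceased; the 1/5 allotted to Yamini's branch passes to Yamini's issue by representation.
The 1/5 is divided into 4 equal shares of 1/20 among Vikram, Rajiv, Kavita, Ishita.
Vikram is living and takes 1/20.
Rajiv is living and takes 1/20.
Kavita is living and takes 1/20.
Ishita is living and takes 1/20.
Neelam is living and takes 1/5.

Chetan 1/5; Ishita 1/20; Jayant 1/5; Kavita 1/20; Manoj 1/5; Neelam 1/5; Rajiv 1/20; Vikram 1/20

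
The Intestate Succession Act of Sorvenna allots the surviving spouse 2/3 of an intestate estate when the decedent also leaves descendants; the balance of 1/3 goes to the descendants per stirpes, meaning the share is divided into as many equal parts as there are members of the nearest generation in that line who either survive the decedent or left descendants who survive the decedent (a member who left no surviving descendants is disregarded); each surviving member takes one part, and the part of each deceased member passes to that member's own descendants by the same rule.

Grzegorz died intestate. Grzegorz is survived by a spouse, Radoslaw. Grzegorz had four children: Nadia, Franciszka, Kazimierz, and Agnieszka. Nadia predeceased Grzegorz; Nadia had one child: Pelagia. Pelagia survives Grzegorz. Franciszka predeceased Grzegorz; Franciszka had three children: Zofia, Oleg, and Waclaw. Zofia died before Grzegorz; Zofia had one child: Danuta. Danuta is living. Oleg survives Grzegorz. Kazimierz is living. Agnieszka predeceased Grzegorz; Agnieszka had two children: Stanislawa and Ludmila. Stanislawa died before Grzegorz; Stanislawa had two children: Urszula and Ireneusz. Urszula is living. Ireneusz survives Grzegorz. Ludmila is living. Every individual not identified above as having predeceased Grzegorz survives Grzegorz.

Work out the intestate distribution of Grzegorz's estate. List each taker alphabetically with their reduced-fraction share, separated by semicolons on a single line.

Radoslaw, as surviving spouse, takes 2/3.
The remaining 1/3 passes to Grzegorz's descendants per stirpes.
The 1/3 is divided into 4 equal shares of 1/12 among Nadia, Franciszka, Kazimierz, Agnieszka.
Nadia predeceased; the 1/12 allotted to Nadia's branch passes to Nadia's issue by representation.
Pelagia is the sole taker at this level and receives the full 1/12.
Franciszka predeceased; the 1/12 allotted to Franciszka's branch passes to Franciszka's issue by representation.
The 1/12 is divided into 3 equal shares of 1/36 among Zofia, Oleg, Waclaw.
Zofia predeceased; the 1/36 allotted to Zofia's branch passes to Zofia's issue by representation.
Danuta is the sole taker at this level and receives the full 1/36.
Oleg is living and takes 1/36.
Waclaw is living and takes 1/36.
Kazimierz is living and takes 1/12.
Agnieszka predeceased; the 1/12 allotted to Agnieszka's branch passes to Agnieszka's issue by representation.
The 1/12 is divided into 2 equal shares of 1/24 among Stanislawa, Ludmila.
Stanislawa predeceased; the 1/24 allotted to Stanislawa's branch passes to Stanislawa's issue by representation.
The 1/24 is divided into 2 equal shares of 1/48 among Urszula, Ireneusz.
Urszula is living and takes 1/48.
Ireneusz is living and takes 1/48.
Ludmila is living and takes 1/24.

Danuta 1/36; Ireneusz 1/48; Kazimierz 1/12; Ludmila 1/24; Oleg 1/36; Pelagia 1/12; Radoslaw 2/3; Urszula 1/48; Waclaw 1/36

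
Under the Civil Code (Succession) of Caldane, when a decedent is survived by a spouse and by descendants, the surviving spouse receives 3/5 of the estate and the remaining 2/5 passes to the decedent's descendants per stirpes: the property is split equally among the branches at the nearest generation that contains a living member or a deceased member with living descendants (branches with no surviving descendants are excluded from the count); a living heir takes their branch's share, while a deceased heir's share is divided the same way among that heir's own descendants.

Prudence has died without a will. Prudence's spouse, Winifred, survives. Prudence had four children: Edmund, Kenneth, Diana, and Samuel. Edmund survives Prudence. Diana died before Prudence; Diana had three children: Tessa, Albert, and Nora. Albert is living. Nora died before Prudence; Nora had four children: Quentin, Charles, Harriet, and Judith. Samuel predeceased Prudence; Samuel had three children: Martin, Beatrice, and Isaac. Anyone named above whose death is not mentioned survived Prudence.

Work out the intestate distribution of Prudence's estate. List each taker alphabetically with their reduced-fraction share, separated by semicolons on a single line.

Albert 1/30; Beatrice 1/30; Charles 1/120; Edmund 1/10; Harriet 1/120; Isaac 1/30; Judith 1/120; Kenneth 1/10; Martin 1/30; Quentin 1/120; Tessa 1/30; Winifred 3/5

Winifred, as surviving spouse, takes 3/5.
The remaining 2/5 passes to Prudence's descendants per stirpes.
The 2/5 is divided into 4 equal shares of 1/10 among Edmund, Kenneth, Diana, Samuel.
Edmund is living and takes 1/10.
Kenneth is living and takes 1/10.
Diana predeceased; the 1/10 allotted to Diana's branch passes to Diana's issue by representation.
The 1/10 is divided into 3 equal shares of 1/30 among Tessa, Albert, Nora.
Tessa is living and takes 1/30.
Albert is living and takes 1/30.
Nora predeceased; the 1/30 allotted to Nora's branch passes to Nora's issue by representation.
The 1/30 is divided into 4 equal shares of 1/120 among Quentin, Charles, Harriet, Judith.
Quentin is living and takes 1/120.
Charles is living and takes 1/120.
Harriet is living and takes 1/120.
Judith is living and takes 1/120.
Samuel predeceased; the 1/10 allotted to Samuel's branch passes to Samuel's issue by representation.
The 1/10 is divided into 3 equal shares of 1/30 among Martin, Beatrice, Isaac.
Martin is living and takes 1/30.
Beatrice is living and takes 1/30.
Isaac is living and takes 1/30.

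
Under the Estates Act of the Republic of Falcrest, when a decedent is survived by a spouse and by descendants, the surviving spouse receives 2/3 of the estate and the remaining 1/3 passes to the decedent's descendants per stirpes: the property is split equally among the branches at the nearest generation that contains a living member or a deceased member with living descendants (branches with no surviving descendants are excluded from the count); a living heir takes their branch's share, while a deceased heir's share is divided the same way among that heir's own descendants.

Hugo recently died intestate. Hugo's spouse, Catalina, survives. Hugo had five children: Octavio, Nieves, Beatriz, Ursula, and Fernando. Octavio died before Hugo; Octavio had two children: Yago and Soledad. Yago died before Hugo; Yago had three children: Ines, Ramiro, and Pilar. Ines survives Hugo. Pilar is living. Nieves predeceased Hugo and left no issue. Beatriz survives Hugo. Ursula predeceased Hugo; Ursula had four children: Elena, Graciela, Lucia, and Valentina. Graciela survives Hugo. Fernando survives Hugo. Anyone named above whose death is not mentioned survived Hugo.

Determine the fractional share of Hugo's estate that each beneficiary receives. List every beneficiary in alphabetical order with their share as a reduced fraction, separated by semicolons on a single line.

Beatriz 1/12; Catalina 2/3; Elena 1/48; Fernando 1/12; Graciela 1/48; Ines 1/72; Lucia 1/48; Pilar 1/72; Ramiro 1/72; Soledad 1/24; Valentina 1/48

Catalina, as surviving spouse, takes 2/3.
The remaining 1/3 passes to Hugo's descendants per stirpes.
Nieves left no surviving issue, so that branch lapses and is disregarded.
The 1/3 is divided into 4 equal shares of 1/12 among Octavio, Beatriz, Ursula, Fernando.
Octavio predeceased; the 1/12 allotted to Octavio's branch passes to Octavio's issue by representation.
The 1/12 is divided into 2 equal shares of 1/24 among Yago, Soledad.
Yago predeceased; the 1/24 allotted to Yago's branch passes to Yago's issue by representation.
The 1/24 is divided into 3 equal shares of 1/72 among Ines, Ramiro, Pilar.
Ines is living and takes 1/72.
Ramiro is living and takes 1/72.
Pilar is living and takes 1/72.
Soledad is living and takes 1/24.
Beatriz is living and takes 1/12.
Ursula predeceased; the 1/12 allotted to Ursula's branch passes to Ursula's issue by representation.
The 1/12 is divided into 4 equal shares of 1/48 among Elena, Graciela, Lucia, Valentina.
Elena is living and takes 1/48.
Graciela is living and takes 1/48.
Lucia is living and takes 1/48.
Valentina is living and takes 1/48.
Fernando is living and takes 1/12.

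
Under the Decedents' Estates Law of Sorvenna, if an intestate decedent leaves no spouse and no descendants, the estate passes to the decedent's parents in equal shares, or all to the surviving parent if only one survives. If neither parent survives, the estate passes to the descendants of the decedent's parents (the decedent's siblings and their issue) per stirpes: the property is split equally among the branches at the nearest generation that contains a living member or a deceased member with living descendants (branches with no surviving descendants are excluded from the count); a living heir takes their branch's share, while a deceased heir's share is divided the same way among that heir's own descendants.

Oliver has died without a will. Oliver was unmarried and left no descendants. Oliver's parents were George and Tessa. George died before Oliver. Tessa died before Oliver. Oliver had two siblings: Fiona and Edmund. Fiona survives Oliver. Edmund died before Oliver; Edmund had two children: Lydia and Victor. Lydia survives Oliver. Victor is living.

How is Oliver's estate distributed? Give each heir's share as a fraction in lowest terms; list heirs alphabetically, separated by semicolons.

Fiona 1/2; Lydia 1/4; Victor 1/4

Neither parent survives and there are no descendants, so the estate passes to Oliver's siblings and their issue per stirpes.
The estate is divided into 2 equal shares of 1/2 among Fiona, Edmund.
Fiona is living and takes 1/2.
Edmund predeceased; the 1/2 allotted to Edmund's branch passes to Edmund's issue by representation.
The 1/2 is divided into 2 equal shares of 1/4 among Lydia, Victor.
Lydia is living and takes 1/4.
Victor is living and takes 1/4.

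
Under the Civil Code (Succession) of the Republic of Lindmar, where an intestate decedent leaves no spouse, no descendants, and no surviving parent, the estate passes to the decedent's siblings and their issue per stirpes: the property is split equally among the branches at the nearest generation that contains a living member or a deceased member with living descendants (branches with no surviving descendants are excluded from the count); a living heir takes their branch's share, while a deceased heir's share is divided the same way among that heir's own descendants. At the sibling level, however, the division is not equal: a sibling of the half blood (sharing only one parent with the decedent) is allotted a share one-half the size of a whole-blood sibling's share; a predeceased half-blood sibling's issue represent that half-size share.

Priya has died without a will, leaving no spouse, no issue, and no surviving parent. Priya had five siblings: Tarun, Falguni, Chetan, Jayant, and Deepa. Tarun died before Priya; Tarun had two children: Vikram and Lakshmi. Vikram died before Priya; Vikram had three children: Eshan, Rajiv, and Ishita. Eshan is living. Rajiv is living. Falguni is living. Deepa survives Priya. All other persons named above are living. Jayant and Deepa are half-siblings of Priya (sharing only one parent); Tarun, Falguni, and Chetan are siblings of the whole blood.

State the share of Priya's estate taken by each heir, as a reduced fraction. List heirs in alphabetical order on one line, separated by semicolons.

Chetan 1/4; Deepa 1/8; Eshan 1/24; Falguni 1/4; Ishita 1/24; Jayant 1/8; Lakshmi 1/8; Rajiv 1/24

No spouse, descendants, or parent survives, so the estate passes to Priya's siblings per stirpes.
Half-blood siblings count for one-half the weight of whole-blood siblings at the initial division.
Dividing 1 in proportion to weights (total weight 4): Tarun (weight 1) → 1/4; Falguni (weight 1) → 1/4; Chetan (weight 1) → 1/4; Jayant (weight 1/2) → 1/8; Deepa (weight 1/2) → 1/8.
Tarun predeceased; the 1/4 allotted to Tarun's branch passes to Tarun's issue by representation.
The 1/4 is divided into 2 equal shares of 1/8 among Vikram, Lakshmi.
Vikram predeceased; the 1/8 allotted to Vikram's branch passes to Vikram's issue by representation.
The 1/8 is divided into 3 equal shares of 1/24 among Eshan, Rajiv, Ishita.
Eshan is living and takes 1/24.
Rajiv is living and takes 1/24.
Ishita is living and takes 1/24.
Lakshmi is living and takes 1/8.
Falguni is living and takes 1/4.
Chetan is living and takes 1/4.
Jayant is living and takes 1/8.
Deepa is living and takes 1/8.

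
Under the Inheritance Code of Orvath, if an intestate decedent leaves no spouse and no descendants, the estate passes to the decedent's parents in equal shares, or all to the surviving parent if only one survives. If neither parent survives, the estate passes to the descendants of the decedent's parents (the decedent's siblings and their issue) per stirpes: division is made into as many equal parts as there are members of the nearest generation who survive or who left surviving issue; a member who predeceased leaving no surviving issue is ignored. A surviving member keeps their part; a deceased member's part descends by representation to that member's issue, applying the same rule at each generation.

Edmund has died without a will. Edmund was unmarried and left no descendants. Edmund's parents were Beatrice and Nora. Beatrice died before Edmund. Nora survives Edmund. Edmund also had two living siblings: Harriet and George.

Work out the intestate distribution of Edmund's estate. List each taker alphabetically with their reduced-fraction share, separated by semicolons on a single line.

Only one parent, Nora, survives, so Nora takes the entire estate. The siblings take nothing because a surviving parent has priority.

Nora 1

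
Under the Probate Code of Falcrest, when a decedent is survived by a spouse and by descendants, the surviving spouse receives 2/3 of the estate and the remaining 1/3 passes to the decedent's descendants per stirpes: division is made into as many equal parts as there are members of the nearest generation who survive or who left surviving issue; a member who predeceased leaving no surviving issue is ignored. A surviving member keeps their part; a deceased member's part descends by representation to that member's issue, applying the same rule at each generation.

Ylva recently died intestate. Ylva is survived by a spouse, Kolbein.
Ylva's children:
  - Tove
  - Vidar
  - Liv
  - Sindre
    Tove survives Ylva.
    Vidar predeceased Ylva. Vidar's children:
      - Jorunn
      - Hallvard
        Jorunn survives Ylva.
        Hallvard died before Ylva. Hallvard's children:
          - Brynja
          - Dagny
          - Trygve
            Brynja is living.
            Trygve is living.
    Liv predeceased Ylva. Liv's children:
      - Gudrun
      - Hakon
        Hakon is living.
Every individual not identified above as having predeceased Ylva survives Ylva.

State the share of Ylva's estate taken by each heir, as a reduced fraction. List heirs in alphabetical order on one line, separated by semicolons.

Kolbein, as surviving spouse, takes 2/3.
The remaining 1/3 passes to Ylva's descendants per stirpes.
The 1/3 is divided into 4 equal shares of 1/12 among Tove, Vidar, Liv, Sindre.
Tove is living and takes 1/12.
Vidar predeceased; the 1/12 allotted to Vidar's branch passes to Vidar's issue by representation.
The 1/12 is divided into 2 equal shares of 1/24 among Jorunn, Hallvard.
Jorunn is living and takes 1/24.
Hallvard predeceased; the 1/24 allotted to Hallvard's branch passes to Hallvard's issue by representation.
The 1/24 is divided into 3 equal shares of 1/72 among Brynja, Dagny, Trygve.
Brynja is living and takes 1/72.
Dagny is living and takes 1/72.
Trygve is living and takes 1/72.
Liv predeceased; the 1/12 allotted to Liv's branch passes to Liv's issue by representation.
The 1/12 is divided into 2 equal shares of 1/24 among Gudrun, Hakon.
Gudrun is living and takes 1/24.
Hakon is living and takes 1/24.
Sindre is living and takes 1/12.

Brynja 1/72; Dagny 1/72; Gudrun 1/24; Hakon 1/24; Jorunn 1/24; Kolbein 2/3; Sindre 1/12; Tove 1/12; Trygve 1/72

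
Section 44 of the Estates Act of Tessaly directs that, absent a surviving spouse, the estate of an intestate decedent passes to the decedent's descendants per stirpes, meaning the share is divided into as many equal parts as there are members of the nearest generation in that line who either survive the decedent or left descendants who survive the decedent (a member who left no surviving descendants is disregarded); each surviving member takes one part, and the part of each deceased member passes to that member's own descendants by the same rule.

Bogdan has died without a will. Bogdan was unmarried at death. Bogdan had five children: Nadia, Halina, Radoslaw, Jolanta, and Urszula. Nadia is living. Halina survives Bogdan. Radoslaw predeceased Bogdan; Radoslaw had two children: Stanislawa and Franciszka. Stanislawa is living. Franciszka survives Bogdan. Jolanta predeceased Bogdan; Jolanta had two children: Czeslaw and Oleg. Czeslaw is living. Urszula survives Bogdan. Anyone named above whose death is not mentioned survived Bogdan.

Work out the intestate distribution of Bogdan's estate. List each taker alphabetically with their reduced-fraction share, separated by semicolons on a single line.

There is no surviving spouse, so the entire estate passes to Bogdan's descendants per stirpes.
The estate is divided into 5 equal shares of 1/5 among Nadia, Halina, Radoslaw, Jolanta, Urszula.
Nadia is living and takes 1/5.
Halina is living and takes 1/5.
Radoslaw predeceased; the 1/5 allotted to Radoslaw's branch passes to Radoslaw's issue by representation.
The 1/5 is divided into 2 equal shares of 1/10 among Stanislawa, Franciszka.
Stanislawa is living and takes 1/10.
Franciszka is living and takes 1/10.
Jolanta predeceased; the 1/5 allotted to Jolanta's branch passes to Jolanta's issue by representation.
The 1/5 is divided into 2 equal shares of 1/10 among Czeslaw, Oleg.
Czeslaw is living and takes 1/10.
Oleg is living and takes 1/10.
Urszula is living and takes 1/5.

Czeslaw 1/10; Franciszka 1/10; Halina 1/5; Nadia 1/5; Oleg 1/10; Stanislawa 1/10; Urszula 1/5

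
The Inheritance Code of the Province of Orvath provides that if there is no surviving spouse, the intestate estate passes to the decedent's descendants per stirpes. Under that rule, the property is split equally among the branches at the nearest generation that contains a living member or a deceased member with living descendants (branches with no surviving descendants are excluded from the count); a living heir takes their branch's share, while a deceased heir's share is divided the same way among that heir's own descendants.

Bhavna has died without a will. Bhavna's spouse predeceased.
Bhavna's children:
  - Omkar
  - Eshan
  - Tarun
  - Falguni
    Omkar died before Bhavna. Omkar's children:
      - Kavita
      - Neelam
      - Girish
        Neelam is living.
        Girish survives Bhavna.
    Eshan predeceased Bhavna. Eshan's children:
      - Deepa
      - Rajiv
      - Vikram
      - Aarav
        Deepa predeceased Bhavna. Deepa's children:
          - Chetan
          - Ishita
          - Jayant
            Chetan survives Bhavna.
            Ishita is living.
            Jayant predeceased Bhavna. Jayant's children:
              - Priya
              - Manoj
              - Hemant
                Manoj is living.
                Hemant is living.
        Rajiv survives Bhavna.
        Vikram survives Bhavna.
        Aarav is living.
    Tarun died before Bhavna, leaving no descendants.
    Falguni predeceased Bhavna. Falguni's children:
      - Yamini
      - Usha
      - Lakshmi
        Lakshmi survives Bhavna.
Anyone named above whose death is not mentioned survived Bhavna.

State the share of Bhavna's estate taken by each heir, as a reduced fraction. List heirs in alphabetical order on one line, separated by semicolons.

Aarav 1/12; Chetan 1/36; Girish 1/9; Hemant 1/108; Ishita 1/36; Kavita 1/9; Lakshmi 1/9; Manoj 1/108; Neelam 1/9; Priya 1/108; Rajiv 1/12; Usha 1/9; Vikram 1/12; Yamini 1/9

There is no surviving spouse, so the entire estate passes to Bhavna's descendants per stirpes.
Tarun left no surviving issue, so that branch lapses and is disregarded.
The estate is divided into 3 equal shares of 1/3 among Omkar, Eshan, Falguni.
Omkar predeceased; the 1/3 allotted to Omkar's branch passes to Omkar's issue by representation.
The 1/3 is divided into 3 equal shares of 1/9 among Kavita, Neelam, Girish.
Kavita is living and takes 1/9.
Neelam is living and takes 1/9.
Girish is living and takes 1/9.
Eshan predeceased; the 1/3 allotted to Eshan's branch passes to Eshan's issue by representation.
The 1/3 is divided into 4 equal shares of 1/12 among Deepa, Rajiv, Vikram, Aarav.
Deepa predeceased; the 1/12 allotted to Deepa's branch passes to Deepa's issue by representation.
The 1/12 is divided into 3 equal shares of 1/36 among Chetan, Ishita, Jayant.
Chetan is living and takes 1/36.
Ishita is living and takes 1/36.
Jayant predeceased; the 1/36 allotted to Jayant's branch passes to Jayant's issue by representation.
The 1/36 is divided into 3 equal shares of 1/108 among Priya, Manoj, Hemant.
Priya is living and takes 1/108.
Manoj is living and takes 1/108.
Hemant is living and takes 1/108.
Rajiv is living and takes 1/12.
Vikram is living and takes 1/12.
Aarav is living and takes 1/12.
Falguni predeceased; the 1/3 allotted to Falguni's branch passes to Falguni's issue by representation.
The 1/3 is divided into 3 equal shares of 1/9 among Yamini, Usha, Lakshmi.
Yamini is living and takes 1/9.
Usha is living and takes 1/9.
Lakshmi is living and takes 1/9.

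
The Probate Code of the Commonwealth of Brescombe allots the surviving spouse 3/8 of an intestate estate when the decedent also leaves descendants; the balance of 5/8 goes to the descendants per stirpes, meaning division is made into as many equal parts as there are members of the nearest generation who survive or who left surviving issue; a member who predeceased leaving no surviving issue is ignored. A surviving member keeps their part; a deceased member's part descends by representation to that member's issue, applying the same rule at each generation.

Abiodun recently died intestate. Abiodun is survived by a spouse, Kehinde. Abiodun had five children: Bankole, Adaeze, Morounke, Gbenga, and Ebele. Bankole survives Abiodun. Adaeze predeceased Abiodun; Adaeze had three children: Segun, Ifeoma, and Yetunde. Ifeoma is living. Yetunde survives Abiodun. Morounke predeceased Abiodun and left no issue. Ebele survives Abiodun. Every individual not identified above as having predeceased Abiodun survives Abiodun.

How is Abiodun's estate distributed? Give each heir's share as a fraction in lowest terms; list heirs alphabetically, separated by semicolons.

Kehinde, as surviving spouse, takes 3/8.
The remaining 5/8 passes to Abiodun's descendants per stirpes.
Morounke left no surviving issue, so that branch lapses and is disregarded.
The 5/8 is divided into 4 equal shares of 5/32 among Bankole, Adaeze, Gbenga, Ebele.
Bankole is living and takes 5/32.
Adaeze predeceased; the 5/32 allotted to Adaeze's branch passes to Adaeze's issue by representation.
The 5/32 is divided into 3 equal shares of 5/96 among Segun, Ifeoma, Yetunde.
Segun is living and takes 5/96.
Ifeoma is living and takes 5/96.
Yetunde is living and takes 5/96.
Gbenga is living and takes 5/32.
Ebele is living and takes 5/32.

Bankole 5/32; Ebele 5/32; Gbenga 5/32; Ifeoma 5/96; Kehinde 3/8; Segun 5/96; Yetunde 5/96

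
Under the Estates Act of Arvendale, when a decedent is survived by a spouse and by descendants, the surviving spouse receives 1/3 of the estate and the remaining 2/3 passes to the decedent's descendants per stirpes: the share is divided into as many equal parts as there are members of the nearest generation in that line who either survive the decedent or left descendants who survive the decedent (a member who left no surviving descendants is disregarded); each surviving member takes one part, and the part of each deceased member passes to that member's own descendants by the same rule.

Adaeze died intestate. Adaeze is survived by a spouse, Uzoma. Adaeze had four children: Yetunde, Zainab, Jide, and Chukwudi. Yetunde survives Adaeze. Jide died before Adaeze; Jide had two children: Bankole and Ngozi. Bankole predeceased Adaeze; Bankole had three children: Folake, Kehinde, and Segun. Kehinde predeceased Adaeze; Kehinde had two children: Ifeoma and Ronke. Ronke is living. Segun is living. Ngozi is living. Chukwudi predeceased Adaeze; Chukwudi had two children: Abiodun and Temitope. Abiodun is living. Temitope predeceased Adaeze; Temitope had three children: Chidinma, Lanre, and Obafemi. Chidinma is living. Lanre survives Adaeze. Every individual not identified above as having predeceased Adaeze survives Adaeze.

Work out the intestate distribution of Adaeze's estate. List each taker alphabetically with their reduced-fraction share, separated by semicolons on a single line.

Abiodun 1/12; Chidinma 1/36; Folake 1/36; Ifeoma 1/72; Lanre 1/36; Ngozi 1/12; Obafemi 1/36; Ronke 1/72; Segun 1/36; Uzoma 1/3; Yetunde 1/6; Zainab 1/6

Uzoma, as surviving spouse, takes 1/3.
The remaining 2/3 passes to Adaeze's descendants per stirpes.
The 2/3 is divided into 4 equal shares of 1/6 among Yetunde, Zainab, Jide, Chukwudi.
Yetunde is living and takes 1/6.
Zainab is living and takes 1/6.
Jide predeceased; the 1/6 allotted to Jide's branch passes to Jide's issue by representation.
The 1/6 is divided into 2 equal shares of 1/12 among Bankole, Ngozi.
Bankole predeceased; the 1/12 allotted to Bankole's branch passes to Bankole's issue by representation.
The 1/12 is divided into 3 equal shares of 1/36 among Folake, Kehinde, Segun.
Folake is living and takes 1/36.
Kehinde predeceased; the 1/36 allotted to Kehinde's branch passes to Kehinde's issue by representation.
The 1/36 is divided into 2 equal shares of 1/72 among Ifeoma, Ronke.
Ifeoma is living and takes 1/72.
Ronke is living and takes 1/72.
Segun is living and takes 1/36.
Ngozi is living and takes 1/12.
Chukwudi predeceased; the 1/6 allotted to Chukwudi's branch passes to Chukwudi's issue by representation.
The 1/6 is divided into 2 equal shares of 1/12 among Abiodun, Temitope.
Abiodun is living and takes 1/12.
Temitope predeceased; the 1/12 allotted to Temitope's branch passes to Temitope's issue by representation.
The 1/12 is divided into 3 equal shares of 1/36 among Chidinma, Lanre, Obafemi.
Chidinma is living and takes 1/36.
Lanre is living and takes 1/36.
Obafemi is living and takes 1/36.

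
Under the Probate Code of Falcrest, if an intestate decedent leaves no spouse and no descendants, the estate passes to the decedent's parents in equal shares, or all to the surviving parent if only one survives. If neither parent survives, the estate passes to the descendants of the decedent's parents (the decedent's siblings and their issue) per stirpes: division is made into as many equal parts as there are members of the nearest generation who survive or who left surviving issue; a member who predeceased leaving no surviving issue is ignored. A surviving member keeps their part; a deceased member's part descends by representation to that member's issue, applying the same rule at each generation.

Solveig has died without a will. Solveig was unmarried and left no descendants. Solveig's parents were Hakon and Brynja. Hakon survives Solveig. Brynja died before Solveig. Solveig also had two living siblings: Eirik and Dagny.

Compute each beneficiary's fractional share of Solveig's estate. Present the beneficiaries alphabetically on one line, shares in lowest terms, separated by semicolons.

Only one parent, Hakon, survives, so Hakon takes the entire estate. The siblings take nothing because a surviving parent has priority.

Hakon 1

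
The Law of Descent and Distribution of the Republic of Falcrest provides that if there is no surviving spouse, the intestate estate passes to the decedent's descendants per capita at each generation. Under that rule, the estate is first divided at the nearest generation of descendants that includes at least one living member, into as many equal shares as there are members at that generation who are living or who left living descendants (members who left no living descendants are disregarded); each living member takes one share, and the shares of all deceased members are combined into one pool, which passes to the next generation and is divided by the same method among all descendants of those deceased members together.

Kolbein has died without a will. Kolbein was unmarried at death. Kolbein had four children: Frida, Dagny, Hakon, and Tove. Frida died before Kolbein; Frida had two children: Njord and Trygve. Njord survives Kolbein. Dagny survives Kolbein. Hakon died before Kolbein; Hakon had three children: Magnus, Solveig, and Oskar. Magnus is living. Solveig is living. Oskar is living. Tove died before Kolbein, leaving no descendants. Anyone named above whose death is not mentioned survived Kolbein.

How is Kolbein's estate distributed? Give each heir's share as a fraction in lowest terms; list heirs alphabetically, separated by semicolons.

There is no surviving spouse, so the entire estate passes to Kolbein's descendants per capita at each generation.
At generation 1 (Frida, Dagny, Hakon) there are 3 shares of (1)/3 = 1/3 each.
Living: Dagny — each takes 1/3.
Deceased: Frida and Hakon. Their combined 2/3 is pooled and carried to generation 2.
At generation 2 (Njord, Trygve, Magnus, Solveig, Oskar) there are 5 shares of (2/3)/5 = 2/15 each.
Living: Njord, Trygve, Magnus, Solveig, and Oskar — each takes 2/15.

Dagny 1/3; Magnus 2/15; Njord 2/15; Oskar 2/15; Solveig 2/15; Trygve 2/15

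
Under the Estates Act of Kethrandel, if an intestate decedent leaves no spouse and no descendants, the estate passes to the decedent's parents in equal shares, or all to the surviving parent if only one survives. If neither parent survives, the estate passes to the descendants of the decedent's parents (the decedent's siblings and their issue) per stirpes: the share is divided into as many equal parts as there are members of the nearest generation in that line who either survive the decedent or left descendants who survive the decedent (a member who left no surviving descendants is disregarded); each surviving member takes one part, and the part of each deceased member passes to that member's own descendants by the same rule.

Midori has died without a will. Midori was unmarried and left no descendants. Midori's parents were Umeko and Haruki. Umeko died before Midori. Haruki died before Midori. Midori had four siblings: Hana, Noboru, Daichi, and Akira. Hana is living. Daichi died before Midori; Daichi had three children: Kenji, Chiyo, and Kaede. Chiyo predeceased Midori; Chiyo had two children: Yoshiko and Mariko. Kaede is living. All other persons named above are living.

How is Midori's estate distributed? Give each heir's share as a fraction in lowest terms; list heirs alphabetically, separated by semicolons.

Akira 1/4; Hana 1/4; Kaede 1/12; Kenji 1/12; Mariko 1/24; Noboru 1/4; Yoshiko 1/24

Neither parent survives and there are no descendants, so the estate passes to Midori's siblings and their issue per stirpes.
The estate is divided into 4 equal shares of 1/4 among Hana, Noboru, Daichi, Akira.
Hana is living and takes 1/4.
Noboru is living and takes 1/4.
Daichi predeceased; the 1/4 allotted to Daichi's branch passes to Daichi's issue by representation.
The 1/4 is divided into 3 equal shares of 1/12 among Kenji, Chiyo, Kaede.
Kenji is living and takes 1/12.
Chiyo predeceased; the 1/12 allotted to Chiyo's branch passes to Chiyo's issue by representation.
The 1/12 is divided into 2 equal shares of 1/24 among Yoshiko, Mariko.
Yoshiko is living and takes 1/24.
Mariko is living and takes 1/24.
Kaede is living and takes 1/12.
Akira is living and takes 1/4.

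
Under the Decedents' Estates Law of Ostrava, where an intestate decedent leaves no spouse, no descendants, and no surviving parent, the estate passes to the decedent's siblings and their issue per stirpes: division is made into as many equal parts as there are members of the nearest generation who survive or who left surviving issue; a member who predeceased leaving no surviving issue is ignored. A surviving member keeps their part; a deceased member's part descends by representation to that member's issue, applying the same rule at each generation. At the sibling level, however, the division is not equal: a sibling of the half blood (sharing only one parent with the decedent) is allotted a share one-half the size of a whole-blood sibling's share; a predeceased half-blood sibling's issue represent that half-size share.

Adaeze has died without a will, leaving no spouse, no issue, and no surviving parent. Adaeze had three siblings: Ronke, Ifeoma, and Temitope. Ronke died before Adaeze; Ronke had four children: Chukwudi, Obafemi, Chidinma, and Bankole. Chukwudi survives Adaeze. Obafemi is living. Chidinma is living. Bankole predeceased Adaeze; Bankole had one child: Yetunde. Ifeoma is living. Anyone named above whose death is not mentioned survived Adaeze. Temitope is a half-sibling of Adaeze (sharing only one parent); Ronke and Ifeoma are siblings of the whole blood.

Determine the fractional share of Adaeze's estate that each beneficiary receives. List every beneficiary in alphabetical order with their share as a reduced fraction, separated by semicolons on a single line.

Chidinma 1/10; Chukwudi 1/10; Ifeoma 2/5; Obafemi 1/10; Temitope 1/5; Yetunde 1/10

No spouse, descendants, or parent survives, so the estate passes to Adaeze's siblings per stirpes.
Half-blood siblings count for one-half the weight of whole-blood siblings at the initial division.
Dividing 1 in proportion to weights (total weight 5/2): Ronke (weight 1) → 2/5; Ifeoma (weight 1) → 2/5; Temitope (weight 1/2) → 1/5.
Ronke predeceased; the 2/5 allotted to Ronke's branch passes to Ronke's issue by representation.
The 2/5 is divided into 4 equal shares of 1/10 among Chukwudi, Obafemi, Chidinma, Bankole.
Chukwudi is living and takes 1/10.
Obafemi is living and takes 1/10.
Chidinma is living and takes 1/10.
Bankole predeceased; the 1/10 allotted to Bankole's branch passes to Bankole's issue by representation.
Yetunde is the sole taker at this level and receives the full 1/10.
Ifeoma is living and takes 2/5.
Temitope is living and takes 1/5.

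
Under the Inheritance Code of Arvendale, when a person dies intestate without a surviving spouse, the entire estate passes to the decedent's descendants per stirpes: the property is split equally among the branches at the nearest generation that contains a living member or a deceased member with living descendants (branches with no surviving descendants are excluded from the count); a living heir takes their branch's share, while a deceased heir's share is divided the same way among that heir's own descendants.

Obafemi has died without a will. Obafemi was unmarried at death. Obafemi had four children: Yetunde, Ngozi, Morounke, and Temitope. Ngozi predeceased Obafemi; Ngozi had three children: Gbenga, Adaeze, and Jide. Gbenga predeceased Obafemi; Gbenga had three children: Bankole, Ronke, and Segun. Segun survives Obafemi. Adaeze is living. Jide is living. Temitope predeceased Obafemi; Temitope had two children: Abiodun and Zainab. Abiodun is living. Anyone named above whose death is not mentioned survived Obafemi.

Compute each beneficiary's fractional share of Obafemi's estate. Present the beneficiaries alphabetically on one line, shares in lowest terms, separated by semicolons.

There is no surviving spouse, so the entire estate passes to Obafemi's descendants per stirpes.
The estate is divided into 4 equal shares of 1/4 among Yetunde, Ngozi, Morounke, Temitope.
Yetunde is living and takes 1/4.
Ngozi predeceased; the 1/4 allotted to Ngozi's branch passes to Ngozi's issue by representation.
The 1/4 is divided into 3 equal shares of 1/12 among Gbenga, Adaeze, Jide.
Gbenga predeceased; the 1/12 allotted to Gbenga's branch passes to Gbenga's issue by representation.
The 1/12 is divided into 3 equal shares of 1/36 among Bankole, Ronke, Segun.
Bankole is living and takes 1/36.
Ronke is living and takes 1/36.
Segun is living and takes 1/36.
Adaeze is living and takes 1/12.
Jide is living and takes 1/12.
Morounke is living and takes 1/4.
Temitope predeceased; the 1/4 allotted to Temitope's branch passes to Temitope's issue by representation.
The 1/4 is divided into 2 equal shares of 1/8 among Abiodun, Zainab.
Abiodun is living and takes 1/8.
Zainab is living and takes 1/8.

Abiodun 1/8; Adaeze 1/12; Bankole 1/36; Jide 1/12; Morounke 1/4; Ronke 1/36; Segun 1/36; Yetunde 1/4; Zainab 1/8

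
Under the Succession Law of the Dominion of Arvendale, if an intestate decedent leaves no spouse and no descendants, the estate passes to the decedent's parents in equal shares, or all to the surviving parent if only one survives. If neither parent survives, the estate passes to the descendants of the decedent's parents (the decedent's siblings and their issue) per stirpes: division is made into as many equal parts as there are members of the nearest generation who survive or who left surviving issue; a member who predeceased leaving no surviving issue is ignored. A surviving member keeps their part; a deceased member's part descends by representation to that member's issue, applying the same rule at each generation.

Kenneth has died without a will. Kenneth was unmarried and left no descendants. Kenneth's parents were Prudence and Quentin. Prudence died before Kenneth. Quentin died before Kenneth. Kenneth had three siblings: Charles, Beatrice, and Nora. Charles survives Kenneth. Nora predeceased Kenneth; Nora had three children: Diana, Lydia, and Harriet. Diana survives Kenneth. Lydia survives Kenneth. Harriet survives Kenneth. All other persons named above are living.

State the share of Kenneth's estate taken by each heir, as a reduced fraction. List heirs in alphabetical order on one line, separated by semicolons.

Neither parent survives and there are no descendants, so the estate passes to Kenneth's siblings and their issue per stirpes.
The estate is divided into 3 equal shares of 1/3 among Charles, Beatrice, Nora.
Charles is living and takes 1/3.
Beatrice is living and takes 1/3.
Nora predeceased; the 1/3 allotted to Nora's branch passes to Nora's issue by representation.
The 1/3 is divided into 3 equal shares of 1/9 among Diana, Lydia, Harriet.
Diana is living and takes 1/9.
Lydia is living and takes 1/9.
Harriet is living and takes 1/9.

Beatrice 1/3; Charles 1/3; Diana 1/9; Harriet 1/9; Lydia 1/9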